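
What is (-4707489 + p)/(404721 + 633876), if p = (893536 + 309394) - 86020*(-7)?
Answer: -967473/346199 ≈ -2.7946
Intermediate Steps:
p = 1805070 (p = 1202930 + 602140 = 1805070)
(-4707489 + p)/(404721 + 633876) = (-4707489 + 1805070)/(404721 + 633876) = -2902419/1038597 = -2902419*1/1038597 = -967473/346199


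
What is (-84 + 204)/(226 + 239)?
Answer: 8/31 ≈ 0.25806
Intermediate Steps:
(-84 + 204)/(226 + 239) = 120/465 = 120*(1/465) = 8/31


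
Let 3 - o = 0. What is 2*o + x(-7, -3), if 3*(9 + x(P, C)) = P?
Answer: -16/3 ≈ -5.3333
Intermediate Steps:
o = 3 (o = 3 - 1*0 = 3 + 0 = 3)
x(P, C) = -9 + P/3
2*o + x(-7, -3) = 2*3 + (-9 + (1/3)*(-7)) = 6 + (-9 - 7/3) = 6 - 34/3 = -16/3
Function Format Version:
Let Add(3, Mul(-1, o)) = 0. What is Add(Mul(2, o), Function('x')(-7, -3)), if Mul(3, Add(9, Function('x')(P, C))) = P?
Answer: Rational(-16, 3) ≈ -5.3333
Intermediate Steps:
o = 3 (o = Add(3, Mul(-1, 0)) = Add(3, 0) = 3)
Function('x')(P, C) = Add(-9, Mul(Rational(1, 3), P))
Add(Mul(2, o), Function('x')(-7, -3)) = Add(Mul(2, 3), Add(-9, Mul(Rational(1, 3), -7))) = Add(6, Add(-9, Rational(-7, 3))) = Add(6, Rational(-34, 3)) = Rational(-16, 3)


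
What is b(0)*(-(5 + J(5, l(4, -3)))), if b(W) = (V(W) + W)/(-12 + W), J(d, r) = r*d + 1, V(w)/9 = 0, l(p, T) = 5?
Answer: 0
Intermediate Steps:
V(w) = 0 (V(w) = 9*0 = 0)
J(d, r) = 1 + d*r (J(d, r) = d*r + 1 = 1 + d*r)
b(W) = W/(-12 + W) (b(W) = (0 + W)/(-12 + W) = W/(-12 + W))
b(0)*(-(5 + J(5, l(4, -3)))) = (0/(-12 + 0))*(-(5 + (1 + 5*5))) = (0/(-12))*(-(5 + (1 + 25))) = (0*(-1/12))*(-(5 + 26)) = 0*(-1*31) = 0*(-31) = 0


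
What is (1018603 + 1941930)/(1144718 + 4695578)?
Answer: 2960533/5840296 ≈ 0.50692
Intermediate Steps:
(1018603 + 1941930)/(1144718 + 4695578) = 2960533/5840296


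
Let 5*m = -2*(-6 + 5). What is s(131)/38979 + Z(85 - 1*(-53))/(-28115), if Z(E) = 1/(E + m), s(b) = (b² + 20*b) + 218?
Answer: 77818389905/151671810564 ≈ 0.51307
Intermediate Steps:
m = ⅖ (m = (-2*(-6 + 5))/5 = (-2*(-1))/5 = (⅕)*2 = ⅖ ≈ 0.40000)
s(b) = 218 + b² + 20*b
Z(E) = 1/(⅖ + E) (Z(E) = 1/(E + ⅖) = 1/(⅖ + E))
s(131)/38979 + Z(85 - 1*(-53))/(-28115) = (218 + 131² + 20*131)/38979 + (5/(2 + 5*(85 - 1*(-53))))/(-28115) = (218 + 17161 + 2620)*(1/38979) + (5/(2 + 5*(85 + 53)))*(-1/28115) = 19999*(1/38979) + (5/(2 + 5*138))*(-1/28115) = 19999/38979 + (5/(2 + 690))*(-1/28115) = 19999/38979 + (5/692)*(-1/28115) = 19999/38979 - 1/3891116 = 77818389905/151671810564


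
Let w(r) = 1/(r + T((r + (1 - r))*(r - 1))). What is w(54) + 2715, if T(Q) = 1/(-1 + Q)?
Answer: 7626487/2809 ≈ 2715.0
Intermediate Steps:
w(r) = 1/(r + 1/(-2 + r)) (w(r) = 1/(r + 1/(-1 + (r + (1 - r))*(r - 1))) = 1/(r + 1/(-1 + 1*(-1 + r))) = 1/(r + 1/(-1 + (-1 + r))) = 1/(r + 1/(-2 + r)))
w(54) + 2715 = (-2 + 54)/(1 + 54*(-2 + 54)) + 2715 = 52/(1 + 54*52) + 2715 = 52/(1 + 2808) + 2715 = 52/2809 + 2715 = 7626487/2809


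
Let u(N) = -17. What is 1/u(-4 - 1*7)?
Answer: -1/17 ≈ -0.058824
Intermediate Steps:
1/u(-4 - 1*7) = 1/(-17) = -1/17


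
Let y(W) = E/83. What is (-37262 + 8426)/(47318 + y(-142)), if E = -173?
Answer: -2393388/3927221 ≈ -0.60944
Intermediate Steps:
y(W) = -173/83
(-37262 + 8426)/(47318 + y(-142)) = (-37262 + 8426)/(47318 - 173/83) = -28836/3927221/83 = -28836*83/3927221 = -2393388/3927221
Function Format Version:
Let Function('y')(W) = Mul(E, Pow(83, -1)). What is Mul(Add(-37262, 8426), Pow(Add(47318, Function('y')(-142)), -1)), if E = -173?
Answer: Rational(-2393388, 3927221) ≈ -0.60944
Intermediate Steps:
Function('y')(W) = Rational(-173, 83) (Function('y')(W) = Mul(-173, Pow(83, -1)) = Mul(-173, Rational(1, 83)) = Rational(-173, 83))
Mul(Add(-37262, 8426), Pow(Add(47318, Function('y')(-142)), -1)) = Mul(Add(-37262, 8426), Pow(Add(47318, Rational(-173, 83)), -1)) = Mul(-28836, Pow(Rational(3927221, 83), -1)) = Mul(-28836, Rational(83, 3927221)) = Rational(-2393388, 3927221)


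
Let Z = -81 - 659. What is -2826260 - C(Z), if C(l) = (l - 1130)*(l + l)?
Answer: -5593860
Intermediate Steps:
Z = -740
C(l) = 2*l*(-1130 + l) (C(l) = (-1130 + l)*(2*l) = 2*l*(-1130 + l))
-2826260 - C(Z) = -2826260 - 2*(-740)*(-1130 - 740) = -2826260 - 2*(-740)*(-1870) = -2826260 - 1*2767600 = -2826260 - 2767600 = -5593860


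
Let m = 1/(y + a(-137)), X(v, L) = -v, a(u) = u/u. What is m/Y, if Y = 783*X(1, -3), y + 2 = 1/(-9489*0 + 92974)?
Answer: 3206/2510271 ≈ 0.0012772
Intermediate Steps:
y = -185947/92974 (y = -2 + 1/(-9489*0 + 92974) = -2 + 1/(0 + 92974) = -2 + 1/92974 = -185947/92974 ≈ -2.0000)
a(u) = 1
m = -92974/92973 (m = 1/(-185947/92974 + 1) = 1/(-92973/92974) = -92974/92973 ≈ -1.0000)
Y = -783 (Y = 783*(-1*1) = 783*(-1) = -783)
m/Y = -92974/92973/(-783) = -92974/92973*(-1/783) = 3206/2510271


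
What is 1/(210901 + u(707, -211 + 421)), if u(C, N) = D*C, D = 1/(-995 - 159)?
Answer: 1154/243379047 ≈ 4.7416e-6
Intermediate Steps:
D = -1/1154 (D = 1/(-1154) = -1/1154 ≈ -0.00086655)
u(C, N) = -C/1154
1/(210901 + u(707, -211 + 421)) = 1/(210901 - 1/1154*707) = 1/(210901 - 707/1154) = 1/(243379047/1154) = 1154/243379047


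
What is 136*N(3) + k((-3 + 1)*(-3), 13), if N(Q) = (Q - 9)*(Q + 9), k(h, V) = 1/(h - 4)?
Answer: -19583/2 ≈ -9791.5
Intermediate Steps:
k(h, V) = 1/(-4 + h)
N(Q) = (-9 + Q)*(9 + Q)
136*N(3) + k((-3 + 1)*(-3), 13) = 136*(-81 + 3²) + 1/(-4 + (-3 + 1)*(-3)) = 136*(-81 + 9) + 1/(-4 - 2*(-3)) = 136*(-72) + 1/(-4 + 6) = -9792 + 1/2 = -9792 + ½ = -19583/2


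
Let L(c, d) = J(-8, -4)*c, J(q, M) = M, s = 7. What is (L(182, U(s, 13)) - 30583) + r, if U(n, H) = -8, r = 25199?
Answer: -6112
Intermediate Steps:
L(c, d) = -4*c
(L(182, U(s, 13)) - 30583) + r = (-4*182 - 30583) + 25199 = (-728 - 30583) + 25199 = -31311 + 25199 = -6112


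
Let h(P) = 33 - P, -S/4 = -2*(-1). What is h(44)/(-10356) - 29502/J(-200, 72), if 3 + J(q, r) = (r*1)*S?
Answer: 101843027/1998708 ≈ 50.954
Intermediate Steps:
S = -8 (S = -(-8)*(-1) = -4*2 = -8)
J(q, r) = -3 - 8*r (J(q, r) = -3 + (r*1)*(-8) = -3 + r*(-8) = -3 - 8*r)
h(44)/(-10356) - 29502/J(-200, 72) = (33 - 1*44)/(-10356) - 29502/(-3 - 8*72) = (33 - 44)*(-1/10356) - 29502/(-3 - 576) = -11*(-1/10356) - 29502/(-579) = 11/10356 - 29502*(-1/579) = 11/10356 + 9834/193 = 101843027/1998708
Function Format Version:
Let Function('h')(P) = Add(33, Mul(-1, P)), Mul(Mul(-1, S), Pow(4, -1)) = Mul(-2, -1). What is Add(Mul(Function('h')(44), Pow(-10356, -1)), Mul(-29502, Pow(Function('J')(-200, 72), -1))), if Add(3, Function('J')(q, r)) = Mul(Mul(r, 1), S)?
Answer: Rational(101843027, 1998708) ≈ 50.954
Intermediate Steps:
S = -8 (S = Mul(-4, Mul(-2, -1)) = Mul(-4, 2) = -8)
Function('J')(q, r) = Add(-3, Mul(-8, r)) (Function('J')(q, r) = Add(-3, Mul(Mul(r, 1), -8)) = Add(-3, Mul(r, -8)) = Add(-3, Mul(-8, r)))
Add(Mul(Function('h')(44), Pow(-10356, -1)), Mul(-29502, Pow(Function('J')(-200, 72), -1))) = Add(Mul(Add(33, Mul(-1, 44)), Pow(-10356, -1)), Mul(-29502, Pow(Add(-3, Mul(-8, 72)), -1))) = Add(Mul(Add(33, -44), Rational(-1, 10356)), Mul(-29502, Pow(Add(-3, -576), -1))) = Add(Mul(-11, Rational(-1, 10356)), Mul(-29502, Pow(-579, -1))) = Add(Rational(11, 10356), Mul(-29502, Rational(-1, 579))) = Add(Rational(11, 10356), Rational(9834, 193)) = Rational(101843027, 1998708)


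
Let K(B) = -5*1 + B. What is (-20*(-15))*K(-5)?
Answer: -3000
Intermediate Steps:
K(B) = -5 + B
(-20*(-15))*K(-5) = (-20*(-15))*(-5 - 5) = 300*(-10) = -3000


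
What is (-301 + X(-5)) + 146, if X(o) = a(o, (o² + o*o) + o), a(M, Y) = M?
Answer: -160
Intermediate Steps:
X(o) = o
(-301 + X(-5)) + 146 = (-301 - 5) + 146 = -306 + 146 = -160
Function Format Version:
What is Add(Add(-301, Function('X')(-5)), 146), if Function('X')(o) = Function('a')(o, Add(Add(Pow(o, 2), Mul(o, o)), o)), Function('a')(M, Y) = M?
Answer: -160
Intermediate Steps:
Function('X')(o) = o
Add(Add(-301, Function('X')(-5)), 146) = Add(Add(-301, -5), 146) = Add(-306, 146) = -160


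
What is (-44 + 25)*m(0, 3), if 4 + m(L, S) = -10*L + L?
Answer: 76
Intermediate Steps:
m(L, S) = -4 - 9*L (m(L, S) = -4 + (-10*L + L) = -4 - 9*L)
(-44 + 25)*m(0, 3) = (-44 + 25)*(-4 - 9*0) = -19*(-4 + 0) = -19*(-4) = 76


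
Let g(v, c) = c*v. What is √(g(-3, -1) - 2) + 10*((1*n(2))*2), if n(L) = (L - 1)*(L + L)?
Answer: 81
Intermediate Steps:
n(L) = 2*L*(-1 + L) (n(L) = (-1 + L)*(2*L) = 2*L*(-1 + L))
√(g(-3, -1) - 2) + 10*((1*n(2))*2) = √(-1*(-3) - 2) + 10*((1*(2*2*(-1 + 2)))*2) = √(3 - 2) + 10*((1*(2*2*1))*2) = √1 + 10*((1*4)*2) = 1 + 10*(4*2) = 1 + 10*8 = 1 + 80 = 81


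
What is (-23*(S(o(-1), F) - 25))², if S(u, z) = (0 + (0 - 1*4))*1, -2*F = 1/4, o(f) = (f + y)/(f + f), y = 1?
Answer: 444889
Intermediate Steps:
o(f) = (1 + f)/(2*f) (o(f) = (f + 1)/(f + f) = (1 + f)/((2*f)) = (1 + f)*(1/(2*f)) = (1 + f)/(2*f))
F = -⅛ (F = -½/4 = -½*¼ = -⅛ ≈ -0.12500)
S(u, z) = -4 (S(u, z) = (0 + (0 - 4))*1 = (0 - 4)*1 = -4*1 = -4)
(-23*(S(o(-1), F) - 25))² = (-23*(-4 - 25))² = (-23*(-29))² = 667² = 444889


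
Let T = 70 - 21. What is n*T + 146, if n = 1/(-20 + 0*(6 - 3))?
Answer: 2871/20 ≈ 143.55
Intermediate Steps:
T = 49
n = -1/20 (n = 1/(-20 + 0*3) = 1/(-20 + 0) = 1/(-20) = -1/20 ≈ -0.050000)
n*T + 146 = -1/20*49 + 146 = -49/20 + 146 = 2871/20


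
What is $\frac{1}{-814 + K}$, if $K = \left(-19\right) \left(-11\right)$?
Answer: $- \frac{1}{605} \approx -0.0016529$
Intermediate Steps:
$K = 209$
$\frac{1}{-814 + K} = \frac{1}{-814 + 209} = \frac{1}{-605} = - \frac{1}{605}$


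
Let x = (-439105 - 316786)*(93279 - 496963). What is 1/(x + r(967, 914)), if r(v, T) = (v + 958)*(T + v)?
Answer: 1/305144723369 ≈ 3.2771e-12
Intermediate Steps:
r(v, T) = (958 + v)*(T + v)
x = 305141102444 (x = -755891*(-403684) = 305141102444)
1/(x + r(967, 914)) = 1/(305141102444 + (967**2 + 958*914 + 958*967 + 914*967)) = 1/(305141102444 + (935089 + 875612 + 926386 + 883838)) = 1/(305141102444 + 3620925) = 1/305144723369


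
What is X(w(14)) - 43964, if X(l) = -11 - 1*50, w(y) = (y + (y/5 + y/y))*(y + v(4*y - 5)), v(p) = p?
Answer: -44025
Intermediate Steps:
w(y) = (1 + 6*y/5)*(-5 + 5*y) (w(y) = (y + (y/5 + y/y))*(y + (4*y - 5)) = (y + (y*(⅕) + 1))*(y + (-5 + 4*y)) = (y + (y/5 + 1))*(-5 + 5*y) = (y + (1 + y/5))*(-5 + 5*y) = (1 + 6*y/5)*(-5 + 5*y))
X(l) = -61 (X(l) = -11 - 50 = -61)
X(w(14)) - 43964 = -61 - 43964 = -44025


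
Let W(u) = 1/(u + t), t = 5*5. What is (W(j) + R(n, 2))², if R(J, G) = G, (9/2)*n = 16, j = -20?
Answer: 121/25 ≈ 4.8400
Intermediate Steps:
t = 25
n = 32/9 (n = (2/9)*16 = 32/9 ≈ 3.5556)
W(u) = 1/(25 + u) (W(u) = 1/(u + 25) = 1/(25 + u))
(W(j) + R(n, 2))² = (1/(25 - 20) + 2)² = (1/5 + 2)² = (⅕ + 2)² = (11/5)² = 121/25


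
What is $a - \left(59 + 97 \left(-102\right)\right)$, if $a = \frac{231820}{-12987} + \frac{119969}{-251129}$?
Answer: $\frac{32016215434522}{3261412323} \approx 9816.7$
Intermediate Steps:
$a = - \frac{59774762183}{3261412323}$ ($a = 231820 \left(- \frac{1}{12987}\right) + 119969 \left(- \frac{1}{251129}\right) = - \frac{231820}{12987} - \frac{119969}{251129} = - \frac{59774762183}{3261412323} \approx -18.328$)
$a - \left(59 + 97 \left(-102\right)\right) = - \frac{59774762183}{3261412323} - \left(59 + 97 \left(-102\right)\right) = - \frac{59774762183}{3261412323} - \left(59 - 9894\right) = - \frac{59774762183}{3261412323} - -9835 = - \frac{59774762183}{3261412323} + 9835 = \frac{32016215434522}{3261412323}$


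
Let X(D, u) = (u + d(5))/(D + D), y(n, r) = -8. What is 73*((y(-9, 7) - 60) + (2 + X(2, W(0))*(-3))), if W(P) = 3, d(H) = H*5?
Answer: -6351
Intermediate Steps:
d(H) = 5*H
X(D, u) = (25 + u)/(2*D) (X(D, u) = (u + 5*5)/(D + D) = (u + 25)/((2*D)) = (25 + u)*(1/(2*D)) = (25 + u)/(2*D))
73*((y(-9, 7) - 60) + (2 + X(2, W(0))*(-3))) = 73*((-8 - 60) + (2 + ((½)*(25 + 3)/2)*(-3))) = 73*(-68 + (2 + ((½)*(½)*28)*(-3))) = 73*(-68 + (2 + 7*(-3))) = 73*(-68 + (2 - 21)) = 73*(-68 - 19) = 73*(-87) = -6351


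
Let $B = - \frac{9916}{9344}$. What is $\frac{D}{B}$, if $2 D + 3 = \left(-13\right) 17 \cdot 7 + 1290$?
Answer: $\frac{303680}{2479} \approx 122.5$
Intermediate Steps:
$D = -130$ ($D = - \frac{3}{2} + \frac{\left(-13\right) 17 \cdot 7 + 1290}{2} = - \frac{3}{2} + \frac{\left(-221\right) 7 + 1290}{2} = - \frac{3}{2} + \frac{-1547 + 1290}{2} = - \frac{3}{2} + \frac{1}{2} \left(-257\right) = - \frac{3}{2} - \frac{257}{2} = -130$)
$B = - \frac{2479}{2336}$ ($B = \left(-9916\right) \frac{1}{9344} = - \frac{2479}{2336} \approx -1.0612$)
$\frac{D}{B} = - \frac{130}{- \frac{2479}{2336}} = \left(-130\right) \left(- \frac{2336}{2479}\right) = \frac{303680}{2479}$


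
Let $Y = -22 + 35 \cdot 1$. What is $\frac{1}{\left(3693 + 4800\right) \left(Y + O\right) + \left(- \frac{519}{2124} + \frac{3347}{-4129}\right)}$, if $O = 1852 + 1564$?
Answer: $\frac{2923332}{85134724316011} \approx 3.4338 \cdot 10^{-8}$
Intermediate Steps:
$O = 3416$
$Y = 13$ ($Y = -22 + 35 = 13$)
$\frac{1}{\left(3693 + 4800\right) \left(Y + O\right) + \left(- \frac{519}{2124} + \frac{3347}{-4129}\right)} = \frac{1}{\left(3693 + 4800\right) \left(13 + 3416\right) + \left(- \frac{519}{2124} + \frac{3347}{-4129}\right)} = \frac{1}{8493 \cdot 3429 + \left(\left(-519\right) \frac{1}{2124} + 3347 \left(- \frac{1}{4129}\right)\right)} = \frac{1}{29122497 - \frac{3083993}{2923332}} = \frac{1}{\frac{85134724316011}{2923332}} = \frac{2923332}{85134724316011}$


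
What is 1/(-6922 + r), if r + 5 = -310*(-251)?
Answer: 1/70883 ≈ 1.4108e-5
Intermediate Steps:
r = 77805 (r = -5 - 310*(-251) = -5 + 77810 = 77805)
1/(-6922 + r) = 1/(-6922 + 77805) = 1/70883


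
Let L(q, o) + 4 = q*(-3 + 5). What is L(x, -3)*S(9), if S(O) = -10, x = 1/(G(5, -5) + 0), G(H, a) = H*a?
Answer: 204/5 ≈ 40.800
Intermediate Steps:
x = -1/25 (x = 1/(5*(-5) + 0) = 1/(-25 + 0) = 1/(-25) = -1/25 ≈ -0.040000)
L(q, o) = -4 + 2*q (L(q, o) = -4 + q*(-3 + 5) = -4 + q*2 = -4 + 2*q)
L(x, -3)*S(9) = (-4 + 2*(-1/25))*(-10) = (-4 - 2/25)*(-10) = -102/25*(-10) = 204/5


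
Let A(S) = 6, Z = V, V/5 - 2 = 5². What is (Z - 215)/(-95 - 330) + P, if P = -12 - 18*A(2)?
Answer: -10184/85 ≈ -119.81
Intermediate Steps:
V = 135 (V = 10 + 5*5² = 10 + 5*25 = 10 + 125 = 135)
Z = 135
P = -120 (P = -12 - 18*6 = -12 - 108 = -120)
(Z - 215)/(-95 - 330) + P = (135 - 215)/(-95 - 330) - 120 = -80/(-425) - 120 = -80*(-1/425) - 120 = 16/85 - 120 = -10184/85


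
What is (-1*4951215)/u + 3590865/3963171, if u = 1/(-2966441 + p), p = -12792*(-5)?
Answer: 18984655796518883610/1321057 ≈ 1.4371e+13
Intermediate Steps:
p = 63960
u = -1/2902481 (u = 1/(-2966441 + 63960) = 1/(-2902481) = -1/2902481 ≈ -3.4453e-7)
(-1*4951215)/u + 3590865/3963171 = (-1*4951215)/(-1/2902481) + 3590865/3963171 = -4951215*(-2902481) + 3590865*(1/3963171) = 14370807464415 + 1196955/1321057 = 18984655796518883610/1321057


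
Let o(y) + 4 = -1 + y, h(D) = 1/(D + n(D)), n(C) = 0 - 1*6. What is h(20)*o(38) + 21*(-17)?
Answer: -4965/14 ≈ -354.64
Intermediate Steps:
n(C) = -6 (n(C) = 0 - 6 = -6)
h(D) = 1/(-6 + D) (h(D) = 1/(D - 6) = 1/(-6 + D))
o(y) = -5 + y (o(y) = -4 + (-1 + y) = -5 + y)
h(20)*o(38) + 21*(-17) = (-5 + 38)/(-6 + 20) + 21*(-17) = 33/14 - 357 = -4965/14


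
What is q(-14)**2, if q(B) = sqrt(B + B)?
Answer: -28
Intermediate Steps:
q(B) = sqrt(2)*sqrt(B) (q(B) = sqrt(2*B) = sqrt(2)*sqrt(B))
q(-14)**2 = (sqrt(2)*sqrt(-14))**2 = (sqrt(2)*(I*sqrt(14)))**2 = (2*I*sqrt(7))**2 = -28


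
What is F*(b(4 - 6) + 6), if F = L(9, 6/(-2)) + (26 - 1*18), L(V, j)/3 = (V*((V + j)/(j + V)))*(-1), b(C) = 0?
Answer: -114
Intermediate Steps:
L(V, j) = -3*V (L(V, j) = 3*((V*((V + j)/(j + V)))*(-1)) = 3*((V*((V + j)/(V + j)))*(-1)) = 3*((V*1)*(-1)) = 3*(V*(-1)) = 3*(-V) = -3*V)
F = -19 (F = -3*9 + (26 - 1*18) = -27 + (26 - 18) = -27 + 8 = -19)
F*(b(4 - 6) + 6) = -19*(0 + 6) = -19*6 = -114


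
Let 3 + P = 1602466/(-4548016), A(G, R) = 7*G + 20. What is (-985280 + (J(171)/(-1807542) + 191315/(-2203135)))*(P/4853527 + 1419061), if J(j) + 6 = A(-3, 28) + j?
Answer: -20691085063679560075834047134106469/14798663534927337025576 ≈ -1.3982e+12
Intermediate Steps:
A(G, R) = 20 + 7*G
P = -7623257/2274008 (P = -3 + 1602466/(-4548016) = -3 + 1602466*(-1/4548016) = -3 - 801233/2274008 = -7623257/2274008 ≈ -3.3523)
J(j) = -7 + j (J(j) = -6 + ((20 + 7*(-3)) + j) = -6 + ((20 - 21) + j) = -6 + (-1 + j) = -7 + j)
(-985280 + (J(171)/(-1807542) + 191315/(-2203135)))*(P/4853527 + 1419061) = (-985280 + ((-7 + 171)/(-1807542) + 191315/(-2203135)))*(-7623257/2274008/4853527 + 1419061) = (-985280 + (164*(-1/1807542) + 191315*(-1/2203135)))*(-7623257/2274008*1/4853527 + 1419061) = (-985280 + (-82/903771 - 38263/440627))*(-7623257/11036959226216 + 1419061) = (-985280 - 3147011017/36202354947)*(15662118396505679919/11036959226216) = -35669459429191177/36202354947*15662118396505679919/11036959226216 = -20691085063679560075834047134106469/14798663534927337025576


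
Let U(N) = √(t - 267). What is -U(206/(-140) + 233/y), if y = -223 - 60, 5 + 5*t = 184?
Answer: -34*I*√5/5 ≈ -15.205*I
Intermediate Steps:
t = 179/5 (t = -1 + (⅕)*184 = -1 + 184/5 = 179/5 ≈ 35.800)
y = -283
U(N) = 34*I*√5/5 (U(N) = √(179/5 - 267) = √(-1156/5) = 34*I*√5/5)
-U(206/(-140) + 233/y) = -34*I*√5/5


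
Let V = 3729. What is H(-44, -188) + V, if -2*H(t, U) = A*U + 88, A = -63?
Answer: -2237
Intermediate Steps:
H(t, U) = -44 + 63*U/2 (H(t, U) = -(-63*U + 88)/2 = -(88 - 63*U)/2 = -44 + 63*U/2)
H(-44, -188) + V = (-44 + (63/2)*(-188)) + 3729 = (-44 - 5922) + 3729 = -5966 + 3729 = -2237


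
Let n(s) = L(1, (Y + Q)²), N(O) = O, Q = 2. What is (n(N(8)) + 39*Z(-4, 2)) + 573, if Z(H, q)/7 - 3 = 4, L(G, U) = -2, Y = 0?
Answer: 2482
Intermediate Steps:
Z(H, q) = 49 (Z(H, q) = 21 + 7*4 = 21 + 28 = 49)
n(s) = -2
(n(N(8)) + 39*Z(-4, 2)) + 573 = (-2 + 39*49) + 573 = (-2 + 1911) + 573 = 1909 + 573 = 2482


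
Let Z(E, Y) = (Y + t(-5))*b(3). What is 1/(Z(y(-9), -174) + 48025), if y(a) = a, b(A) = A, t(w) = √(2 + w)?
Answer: 47503/2256535036 - 3*I*√3/2256535036 ≈ 2.1051e-5 - 2.3027e-9*I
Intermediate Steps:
Z(E, Y) = 3*Y + 3*I*√3 (Z(E, Y) = (Y + √(2 - 5))*3 = (Y + √(-3))*3 = (Y + I*√3)*3 = 3*Y + 3*I*√3)
1/(Z(y(-9), -174) + 48025) = 1/((3*(-174) + 3*I*√3) + 48025) = 1/((-522 + 3*I*√3) + 48025) = 1/(47503 + 3*I*√3)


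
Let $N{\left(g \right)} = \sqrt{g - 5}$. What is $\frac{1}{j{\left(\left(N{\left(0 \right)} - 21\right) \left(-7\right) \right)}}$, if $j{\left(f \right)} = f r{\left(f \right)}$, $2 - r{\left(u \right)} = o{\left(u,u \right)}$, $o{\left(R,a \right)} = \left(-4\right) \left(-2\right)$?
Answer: $- \frac{1}{892} - \frac{i \sqrt{5}}{18732} \approx -0.0011211 - 0.00011937 i$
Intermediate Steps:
$o{\left(R,a \right)} = 8$
$N{\left(g \right)} = \sqrt{-5 + g}$
$r{\left(u \right)} = -6$ ($r{\left(u \right)} = 2 - 8 = -6$)
$j{\left(f \right)} = - 6 f$ ($j{\left(f \right)} = f \left(-6\right) = - 6 f$)
$\frac{1}{j{\left(\left(N{\left(0 \right)} - 21\right) \left(-7\right) \right)}} = \frac{1}{\left(-6\right) \left(\sqrt{-5 + 0} - 21\right) \left(-7\right)} = \frac{1}{\left(-6\right) \left(\sqrt{-5} - 21\right) \left(-7\right)} = \frac{1}{\left(-6\right) \left(i \sqrt{5} - 21\right) \left(-7\right)} = \frac{1}{\left(-6\right) \left(-21 + i \sqrt{5}\right) \left(-7\right)} = \frac{1}{\left(-6\right) \left(147 - 7 i \sqrt{5}\right)} = \frac{1}{-882 + 42 i \sqrt{5}}$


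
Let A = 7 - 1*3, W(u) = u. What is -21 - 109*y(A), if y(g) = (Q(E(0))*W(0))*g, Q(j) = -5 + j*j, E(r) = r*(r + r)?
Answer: -21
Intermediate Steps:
E(r) = 2*r² (E(r) = r*(2*r) = 2*r²)
A = 4 (A = 7 - 3 = 4)
Q(j) = -5 + j²
y(g) = 0 (y(g) = ((-5 + (2*0²)²)*0)*g = ((-5 + (2*0)²)*0)*g = ((-5 + 0²)*0)*g = ((-5 + 0)*0)*g = (-5*0)*g = 0*g = 0)
-21 - 109*y(A) = -21 - 109*0 = -21 + 0 = -21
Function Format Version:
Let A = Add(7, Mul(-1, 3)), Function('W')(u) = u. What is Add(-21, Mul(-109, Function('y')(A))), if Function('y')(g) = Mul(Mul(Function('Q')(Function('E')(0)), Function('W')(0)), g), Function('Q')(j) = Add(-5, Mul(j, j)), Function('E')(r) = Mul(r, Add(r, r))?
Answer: -21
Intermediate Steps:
Function('E')(r) = Mul(2, Pow(r, 2)) (Function('E')(r) = Mul(r, Mul(2, r)) = Mul(2, Pow(r, 2)))
A = 4 (A = Add(7, -3) = 4)
Function('Q')(j) = Add(-5, Pow(j, 2))
Function('y')(g) = 0 (Function('y')(g) = Mul(Mul(Add(-5, Pow(Mul(2, Pow(0, 2)), 2)), 0), g) = Mul(Mul(Add(-5, Pow(Mul(2, 0), 2)), 0), g) = Mul(Mul(Add(-5, Pow(0, 2)), 0), g) = Mul(Mul(Add(-5, 0), 0), g) = Mul(Mul(-5, 0), g) = Mul(0, g) = 0)
Add(-21, Mul(-109, Function('y')(A))) = Add(-21, Mul(-109, 0)) = Add(-21, 0) = -21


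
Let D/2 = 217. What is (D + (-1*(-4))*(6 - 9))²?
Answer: 178084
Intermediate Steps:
D = 434 (D = 2*217 = 434)
(D + (-1*(-4))*(6 - 9))² = (434 + (-1*(-4))*(6 - 9))² = (434 + 4*(-3))² = (434 - 12)² = 422² = 178084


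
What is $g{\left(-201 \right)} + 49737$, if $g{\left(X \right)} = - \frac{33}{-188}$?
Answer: $\frac{9350589}{188} \approx 49737.0$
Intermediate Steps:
$g{\left(X \right)} = \frac{33}{188}$ ($g{\left(X \right)} = \left(-33\right) \left(- \frac{1}{188}\right) = \frac{33}{188}$)
$g{\left(-201 \right)} + 49737 = \frac{33}{188} + 49737 = \frac{9350589}{188}$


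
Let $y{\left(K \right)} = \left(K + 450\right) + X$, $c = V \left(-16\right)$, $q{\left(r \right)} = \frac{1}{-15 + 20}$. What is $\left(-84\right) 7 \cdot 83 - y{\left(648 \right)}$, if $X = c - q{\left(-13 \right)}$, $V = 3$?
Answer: $- \frac{249269}{5} \approx -49854.0$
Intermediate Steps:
$q{\left(r \right)} = \frac{1}{5}$
$c = -48$ ($c = 3 \left(-16\right) = -48$)
$X = - \frac{241}{5}$ ($X = -48 - \frac{1}{5} = - \frac{241}{5} \approx -48.2$)
$y{\left(K \right)} = \frac{2009}{5} + K$ ($y{\left(K \right)} = \left(K + 450\right) - \frac{241}{5} = \left(450 + K\right) - \frac{241}{5} = \frac{2009}{5} + K$)
$\left(-84\right) 7 \cdot 83 - y{\left(648 \right)} = \left(-84\right) 7 \cdot 83 - \left(\frac{2009}{5} + 648\right) = \left(-588\right) 83 - \frac{5249}{5} = -48804 - \frac{5249}{5} = - \frac{249269}{5}$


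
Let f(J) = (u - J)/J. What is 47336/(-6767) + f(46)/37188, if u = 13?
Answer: -26991819013/3858651672 ≈ -6.9951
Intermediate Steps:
f(J) = (13 - J)/J
47336/(-6767) + f(46)/37188 = 47336/(-6767) + ((13 - 1*46)/46)/37188 = 47336*(-1/6767) + ((13 - 46)/46)*(1/37188) = -47336/6767 + ((1/46)*(-33))*(1/37188) = -47336/6767 - 33/46*1/37188 = -47336/6767 - 11/570216 = -26991819013/3858651672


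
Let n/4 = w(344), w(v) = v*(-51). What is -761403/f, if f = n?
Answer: 253801/23392 ≈ 10.850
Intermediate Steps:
w(v) = -51*v
n = -70176 (n = 4*(-51*344) = 4*(-17544) = -70176)
f = -70176
-761403/f = -761403/(-70176) = -761403*(-1/70176) = 253801/23392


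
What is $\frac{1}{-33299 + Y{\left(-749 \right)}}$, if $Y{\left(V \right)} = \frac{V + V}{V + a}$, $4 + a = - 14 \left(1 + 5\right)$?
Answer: $- \frac{837}{27869765} \approx -3.0033 \cdot 10^{-5}$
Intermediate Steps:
$a = -88$ ($a = -4 - 14 \left(1 + 5\right) = -4 - 84 = -88$)
$Y{\left(V \right)} = \frac{2 V}{-88 + V}$ ($Y{\left(V \right)} = \frac{V + V}{V - 88} = \frac{2 V}{-88 + V}$)
$\frac{1}{-33299 + Y{\left(-749 \right)}} = \frac{1}{-33299 + 2 \left(-749\right) \frac{1}{-88 - 749}} = \frac{1}{-33299 + 2 \left(-749\right) \frac{1}{-837}} = \frac{1}{-33299 + 2 \left(-749\right) \left(- \frac{1}{837}\right)} = \frac{1}{-33299 + \frac{1498}{837}} = \frac{1}{- \frac{27869765}{837}} = - \frac{837}{27869765}$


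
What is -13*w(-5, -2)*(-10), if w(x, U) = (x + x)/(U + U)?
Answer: 325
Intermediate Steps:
w(x, U) = x/U (w(x, U) = (2*x)/((2*U)) = (2*x)*(1/(2*U)) = x/U)
-13*w(-5, -2)*(-10) = -(-65)/(-2)*(-10) = -(-65)*(-1)/2*(-10) = -13*5/2*(-10) = -65/2*(-10) = 325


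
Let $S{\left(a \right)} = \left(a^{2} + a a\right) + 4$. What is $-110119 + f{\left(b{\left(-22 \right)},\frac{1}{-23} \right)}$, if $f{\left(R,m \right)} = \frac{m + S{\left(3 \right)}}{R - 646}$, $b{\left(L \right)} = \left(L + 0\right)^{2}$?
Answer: $- \frac{410303899}{3726} \approx -1.1012 \cdot 10^{5}$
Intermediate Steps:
$b{\left(L \right)} = L^{2}$
$S{\left(a \right)} = 4 + 2 a^{2}$ ($S{\left(a \right)} = \left(a^{2} + a^{2}\right) + 4 = 2 a^{2} + 4 = 4 + 2 a^{2}$)
$f{\left(R,m \right)} = \frac{22 + m}{-646 + R}$ ($f{\left(R,m \right)} = \frac{m + \left(4 + 2 \cdot 3^{2}\right)}{R - 646} = \frac{m + \left(4 + 2 \cdot 9\right)}{-646 + R} = \frac{m + \left(4 + 18\right)}{-646 + R} = \frac{m + 22}{-646 + R} = \frac{22 + m}{-646 + R}$)
$-110119 + f{\left(b{\left(-22 \right)},\frac{1}{-23} \right)} = -110119 + \frac{22 + \frac{1}{-23}}{-646 + \left(-22\right)^{2}} = -110119 + \frac{22 - \frac{1}{23}}{-646 + 484} = -110119 + \frac{1}{-162} \cdot \frac{505}{23} = -110119 - \frac{505}{3726} = - \frac{410303899}{3726}$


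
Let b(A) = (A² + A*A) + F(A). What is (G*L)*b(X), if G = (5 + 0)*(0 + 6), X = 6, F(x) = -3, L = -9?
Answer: -18630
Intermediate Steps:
b(A) = -3 + 2*A² (b(A) = (A² + A*A) - 3 = (A² + A²) - 3 = 2*A² - 3 = -3 + 2*A²)
G = 30 (G = 5*6 = 30)
(G*L)*b(X) = (30*(-9))*(-3 + 2*6²) = -270*(-3 + 2*36) = -270*(-3 + 72) = -270*69 = -18630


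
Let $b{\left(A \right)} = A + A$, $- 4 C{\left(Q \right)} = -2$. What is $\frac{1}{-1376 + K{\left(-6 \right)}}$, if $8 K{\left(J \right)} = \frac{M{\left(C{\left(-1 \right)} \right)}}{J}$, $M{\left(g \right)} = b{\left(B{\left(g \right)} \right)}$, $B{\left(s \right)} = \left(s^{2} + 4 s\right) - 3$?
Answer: $- \frac{32}{44031} \approx -0.00072676$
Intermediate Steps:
$C{\left(Q \right)} = \frac{1}{2}$ ($C{\left(Q \right)} = \left(- \frac{1}{4}\right) \left(-2\right) = \frac{1}{2}$)
$B{\left(s \right)} = -3 + s^{2} + 4 s$
$b{\left(A \right)} = 2 A$
$M{\left(g \right)} = -6 + 2 g^{2} + 8 g$ ($M{\left(g \right)} = 2 \left(-3 + g^{2} + 4 g\right) = -6 + 2 g^{2} + 8 g$)
$K{\left(J \right)} = - \frac{3}{16 J}$ ($K{\left(J \right)} = \frac{\left(-6 + \frac{2}{4} + 8 \cdot \frac{1}{2}\right) \frac{1}{J}}{8} = \frac{\left(-6 + 2 \cdot \frac{1}{4} + 4\right) \frac{1}{J}}{8} = \frac{\left(-6 + \frac{1}{2} + 4\right) \frac{1}{J}}{8} = \frac{\left(- \frac{3}{2}\right) \frac{1}{J}}{8} = - \frac{3}{16 J}$)
$\frac{1}{-1376 + K{\left(-6 \right)}} = \frac{1}{-1376 - \frac{3}{16 \left(-6\right)}} = \frac{1}{-1376 - - \frac{1}{32}} = \frac{1}{-1376 + \frac{1}{32}} = \frac{1}{- \frac{44031}{32}} = - \frac{32}{44031}$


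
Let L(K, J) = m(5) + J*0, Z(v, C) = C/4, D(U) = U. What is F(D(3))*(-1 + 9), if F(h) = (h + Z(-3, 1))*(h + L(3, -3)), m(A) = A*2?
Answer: 338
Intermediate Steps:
m(A) = 2*A
Z(v, C) = C/4 (Z(v, C) = C*(¼) = C/4)
L(K, J) = 10 (L(K, J) = 2*5 + J*0 = 10 + 0 = 10)
F(h) = (10 + h)*(¼ + h) (F(h) = (h + (¼)*1)*(h + 10) = (h + ¼)*(10 + h) = (¼ + h)*(10 + h) = (10 + h)*(¼ + h))
F(D(3))*(-1 + 9) = (5/2 + 3² + (41/4)*3)*(-1 + 9) = (5/2 + 9 + 123/4)*8 = (169/4)*8 = 338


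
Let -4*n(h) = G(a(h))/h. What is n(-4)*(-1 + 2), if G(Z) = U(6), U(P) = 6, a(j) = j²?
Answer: 3/8 ≈ 0.37500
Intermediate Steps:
G(Z) = 6
n(h) = -3/(2*h)
n(-4)*(-1 + 2) = (-3/2/(-4))*(-1 + 2) = -3/2*(-¼)*1 = (3/8)*1 = 3/8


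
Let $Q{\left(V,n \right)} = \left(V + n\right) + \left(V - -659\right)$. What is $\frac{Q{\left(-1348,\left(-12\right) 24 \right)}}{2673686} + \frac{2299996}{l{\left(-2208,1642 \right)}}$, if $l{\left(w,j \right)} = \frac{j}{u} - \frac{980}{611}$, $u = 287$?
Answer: $\frac{539176050748860871}{965203319686} \approx 5.5861 \cdot 10^{5}$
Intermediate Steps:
$l{\left(w,j \right)} = - \frac{980}{611} + \frac{j}{287}$ ($l{\left(w,j \right)} = \frac{j}{287} - \frac{980}{611} = - \frac{980}{611} + \frac{j}{287}$)
$Q{\left(V,n \right)} = 659 + n + 2 V$ ($Q{\left(V,n \right)} = \left(V + n\right) + \left(V + 659\right) = \left(V + n\right) + \left(659 + V\right) = 659 + n + 2 V$)
$\frac{Q{\left(-1348,\left(-12\right) 24 \right)}}{2673686} + \frac{2299996}{l{\left(-2208,1642 \right)}} = \frac{659 - 288 + 2 \left(-1348\right)}{2673686} + \frac{2299996}{- \frac{980}{611} + \frac{1}{287} \cdot 1642} = \left(659 - 288 - 2696\right) \frac{1}{2673686} + \frac{2299996}{- \frac{980}{611} + \frac{1642}{287}} = \left(-2325\right) \frac{1}{2673686} + \frac{2299996}{\frac{722002}{175357}} = - \frac{2325}{2673686} + 2299996 \cdot \frac{175357}{722002} = - \frac{2325}{2673686} + \frac{201660199286}{361001} = \frac{539176050748860871}{965203319686}$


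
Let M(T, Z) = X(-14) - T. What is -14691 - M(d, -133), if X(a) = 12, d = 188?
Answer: -14515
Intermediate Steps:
M(T, Z) = 12 - T
-14691 - M(d, -133) = -14691 - (12 - 1*188) = -14691 - (12 - 188) = -14691 - 1*(-176) = -14691 + 176 = -14515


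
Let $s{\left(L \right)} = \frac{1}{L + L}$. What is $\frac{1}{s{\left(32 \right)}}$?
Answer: $64$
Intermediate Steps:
$s{\left(L \right)} = \frac{1}{2 L}$
$\frac{1}{s{\left(32 \right)}} = \frac{1}{\frac{1}{2} \cdot \frac{1}{32}} = \frac{1}{\frac{1}{64}} = 64$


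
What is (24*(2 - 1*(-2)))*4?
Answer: 384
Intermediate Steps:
(24*(2 - 1*(-2)))*4 = (24*(2 + 2))*4 = (24*4)*4 = 96*4 = 384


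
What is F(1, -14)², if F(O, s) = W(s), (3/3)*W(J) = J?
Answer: 196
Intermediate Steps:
W(J) = J
F(O, s) = s
F(1, -14)² = (-14)² = 196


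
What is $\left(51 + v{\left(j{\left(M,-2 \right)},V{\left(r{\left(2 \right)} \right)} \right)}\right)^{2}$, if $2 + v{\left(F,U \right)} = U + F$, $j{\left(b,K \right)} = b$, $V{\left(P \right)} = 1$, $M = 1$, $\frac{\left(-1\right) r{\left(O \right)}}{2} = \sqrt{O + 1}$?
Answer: $2601$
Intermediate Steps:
$r{\left(O \right)} = - 2 \sqrt{1 + O}$ ($r{\left(O \right)} = - 2 \sqrt{O + 1} = - 2 \sqrt{1 + O}$)
$v{\left(F,U \right)} = -2 + F + U$ ($v{\left(F,U \right)} = -2 + \left(U + F\right) = -2 + \left(F + U\right) = -2 + F + U$)
$\left(51 + v{\left(j{\left(M,-2 \right)},V{\left(r{\left(2 \right)} \right)} \right)}\right)^{2} = \left(51 + \left(-2 + 1 + 1\right)\right)^{2} = \left(51 + 0\right)^{2} = 51^{2} = 2601$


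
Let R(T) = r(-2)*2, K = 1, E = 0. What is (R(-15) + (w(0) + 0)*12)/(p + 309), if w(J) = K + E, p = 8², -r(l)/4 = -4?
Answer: 44/373 ≈ 0.11796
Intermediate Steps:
r(l) = 16 (r(l) = -4*(-4) = 16)
p = 64
w(J) = 1 (w(J) = 1 + 0 = 1)
R(T) = 32 (R(T) = 16*2 = 32)
(R(-15) + (w(0) + 0)*12)/(p + 309) = (32 + (1 + 0)*12)/(64 + 309) = (32 + 1*12)/373 = (32 + 12)*(1/373) = 44*(1/373) = 44/373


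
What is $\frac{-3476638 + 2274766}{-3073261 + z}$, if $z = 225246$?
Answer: $\frac{1201872}{2848015} \approx 0.422$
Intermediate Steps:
$\frac{-3476638 + 2274766}{-3073261 + z} = \frac{-3476638 + 2274766}{-3073261 + 225246} = - \frac{1201872}{-2848015} = \left(-1201872\right) \left(- \frac{1}{2848015}\right) = \frac{1201872}{2848015}$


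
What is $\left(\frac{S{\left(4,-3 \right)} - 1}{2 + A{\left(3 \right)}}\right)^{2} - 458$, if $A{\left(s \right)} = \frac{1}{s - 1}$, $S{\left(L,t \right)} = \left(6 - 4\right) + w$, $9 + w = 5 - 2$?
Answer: $-454$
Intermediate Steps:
$w = -6$ ($w = -9 + \left(5 - 2\right) = -9 + 3 = -6$)
$S{\left(L,t \right)} = -4$ ($S{\left(L,t \right)} = \left(6 - 4\right) - 6 = 2 - 6 = -4$)
$A{\left(s \right)} = \frac{1}{-1 + s}$
$\left(\frac{S{\left(4,-3 \right)} - 1}{2 + A{\left(3 \right)}}\right)^{2} - 458 = \left(\frac{-4 - 1}{2 + \frac{1}{-1 + 3}}\right)^{2} - 458 = \left(- \frac{5}{2 + \frac{1}{2}}\right)^{2} - 458 = \left(- \frac{5}{\frac{5}{2}}\right)^{2} - 458 = \left(\left(-5\right) \frac{2}{5}\right)^{2} - 458 = \left(-2\right)^{2} - 458 = 4 - 458 = -454$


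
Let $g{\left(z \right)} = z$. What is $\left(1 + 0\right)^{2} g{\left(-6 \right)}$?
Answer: $-6$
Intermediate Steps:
$\left(1 + 0\right)^{2} g{\left(-6 \right)} = \left(1 + 0\right)^{2} \left(-6\right) = 1^{2} \left(-6\right) = 1 \left(-6\right) = -6$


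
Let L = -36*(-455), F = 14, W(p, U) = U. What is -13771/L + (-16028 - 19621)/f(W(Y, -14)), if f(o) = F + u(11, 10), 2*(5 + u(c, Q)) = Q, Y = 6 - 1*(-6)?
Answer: -5960443/2340 ≈ -2547.2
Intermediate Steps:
Y = 12 (Y = 6 + 6 = 12)
u(c, Q) = -5 + Q/2
L = 16380
f(o) = 14 (f(o) = 14 + (-5 + (1/2)*10) = 14 + (-5 + 5) = 14 + 0 = 14)
-13771/L + (-16028 - 19621)/f(W(Y, -14)) = -13771/16380 + (-16028 - 19621)/14 = -13771*1/16380 - 35649*1/14 = -13771/16380 - 35649/14 = -5960443/2340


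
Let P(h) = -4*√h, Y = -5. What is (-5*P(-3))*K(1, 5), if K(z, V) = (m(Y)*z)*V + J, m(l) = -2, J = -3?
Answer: -260*I*√3 ≈ -450.33*I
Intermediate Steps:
K(z, V) = -3 - 2*V*z (K(z, V) = (-2*z)*V - 3 = -2*V*z - 3 = -3 - 2*V*z)
(-5*P(-3))*K(1, 5) = (-(-20)*√(-3))*(-3 - 2*5*1) = (-(-20)*I*√3)*(-3 - 10) = -(-20)*I*√3*(-13) = (20*I*√3)*(-13) = -260*I*√3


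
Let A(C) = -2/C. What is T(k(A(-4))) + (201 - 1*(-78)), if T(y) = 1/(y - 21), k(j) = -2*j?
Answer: 6137/22 ≈ 278.95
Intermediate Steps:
T(y) = 1/(-21 + y)
T(k(A(-4))) + (201 - 1*(-78)) = 1/(-21 - (-4)/(-4)) + (201 - 1*(-78)) = 1/(-21 - (-4)*(-1)/4) + (201 + 78) = 1/(-21 - 2*½) + 279 = 1/(-21 - 1) + 279 = 1/(-22) + 279 = -1/22 + 279 = 6137/22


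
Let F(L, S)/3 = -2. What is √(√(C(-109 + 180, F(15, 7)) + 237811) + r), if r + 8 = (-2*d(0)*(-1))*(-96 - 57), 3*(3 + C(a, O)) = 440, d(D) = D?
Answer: √(-72 + 6*√535398)/3 ≈ 21.904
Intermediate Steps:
F(L, S) = -6 (F(L, S) = 3*(-2) = -6)
C(a, O) = 431/3 (C(a, O) = -3 + (⅓)*440 = -3 + 440/3 = 431/3)
r = -8 (r = -8 + (-2*0*(-1))*(-96 - 57) = -8 + (0*(-1))*(-153) = -8 + 0*(-153) = -8 + 0 = -8)
√(√(C(-109 + 180, F(15, 7)) + 237811) + r) = √(√(431/3 + 237811) - 8) = √(√(713864/3) - 8) = √(2*√535398/3 - 8) = √(-8 + 2*√535398/3)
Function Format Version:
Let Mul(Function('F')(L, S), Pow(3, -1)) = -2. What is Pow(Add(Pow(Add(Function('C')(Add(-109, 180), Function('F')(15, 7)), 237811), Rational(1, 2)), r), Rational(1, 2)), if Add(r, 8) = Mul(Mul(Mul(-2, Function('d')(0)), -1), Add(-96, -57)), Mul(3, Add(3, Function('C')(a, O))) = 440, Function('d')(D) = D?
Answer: Mul(Rational(1, 3), Pow(Add(-72, Mul(6, Pow(535398, Rational(1, 2)))), Rational(1, 2))) ≈ 21.904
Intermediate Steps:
Function('F')(L, S) = -6 (Function('F')(L, S) = Mul(3, -2) = -6)
Function('C')(a, O) = Rational(431, 3) (Function('C')(a, O) = Add(-3, Mul(Rational(1, 3), 440)) = Add(-3, Rational(440, 3)) = Rational(431, 3))
r = -8 (r = Add(-8, Mul(Mul(Mul(-2, 0), -1), Add(-96, -57))) = Add(-8, Mul(Mul(0, -1), -153)) = Add(-8, Mul(0, -153)) = Add(-8, 0) = -8)
Pow(Add(Pow(Add(Function('C')(Add(-109, 180), Function('F')(15, 7)), 237811), Rational(1, 2)), r), Rational(1, 2)) = Pow(Add(Pow(Add(Rational(431, 3), 237811), Rational(1, 2)), -8), Rational(1, 2)) = Pow(Add(Pow(Rational(713864, 3), Rational(1, 2)), -8), Rational(1, 2)) = Pow(Add(Mul(Rational(2, 3), Pow(535398, Rational(1, 2))), -8), Rational(1, 2)) = Pow(Add(-8, Mul(Rational(2, 3), Pow(535398, Rational(1, 2)))), Rational(1, 2))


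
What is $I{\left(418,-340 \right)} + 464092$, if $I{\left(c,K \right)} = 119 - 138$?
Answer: $464073$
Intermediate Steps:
$I{\left(c,K \right)} = -19$
$I{\left(418,-340 \right)} + 464092 = -19 + 464092 = 464073$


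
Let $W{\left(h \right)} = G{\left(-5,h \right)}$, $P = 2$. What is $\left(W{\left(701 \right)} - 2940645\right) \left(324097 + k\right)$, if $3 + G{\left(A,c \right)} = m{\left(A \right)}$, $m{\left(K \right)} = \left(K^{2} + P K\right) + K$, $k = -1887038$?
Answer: $4596043696358$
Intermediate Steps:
$m{\left(K \right)} = K^{2} + 3 K$ ($m{\left(K \right)} = \left(K^{2} + 2 K\right) + K = K^{2} + 3 K$)
$G{\left(A,c \right)} = -3 + A \left(3 + A\right)$
$W{\left(h \right)} = 7$ ($W{\left(h \right)} = -3 - 5 \left(3 - 5\right) = -3 - -10 = -3 + 10 = 7$)
$\left(W{\left(701 \right)} - 2940645\right) \left(324097 + k\right) = \left(7 - 2940645\right) \left(324097 - 1887038\right) = \left(-2940638\right) \left(-1562941\right) = 4596043696358$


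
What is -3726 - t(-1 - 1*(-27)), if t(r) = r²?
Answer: -4402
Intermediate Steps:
-3726 - t(-1 - 1*(-27)) = -3726 - (-1 - 1*(-27))² = -3726 - (-1 + 27)² = -3726 - 1*26² = -3726 - 1*676 = -3726 - 676 = -4402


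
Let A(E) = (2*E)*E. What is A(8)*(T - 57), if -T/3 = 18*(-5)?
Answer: 27264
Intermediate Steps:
A(E) = 2*E²
T = 270 (T = -54*(-5) = -3*(-90) = 270)
A(8)*(T - 57) = (2*8²)*(270 - 57) = (2*64)*213 = 128*213 = 27264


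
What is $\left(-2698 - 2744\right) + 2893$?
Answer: $-2549$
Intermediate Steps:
$\left(-2698 - 2744\right) + 2893 = -5442 + 2893 = -2549$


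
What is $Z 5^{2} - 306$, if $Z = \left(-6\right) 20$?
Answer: $-3306$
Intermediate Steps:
$Z = -120$
$Z 5^{2} - 306 = - 120 \cdot 5^{2} - 306 = \left(-120\right) 25 - 306 = -3000 - 306 = -3306$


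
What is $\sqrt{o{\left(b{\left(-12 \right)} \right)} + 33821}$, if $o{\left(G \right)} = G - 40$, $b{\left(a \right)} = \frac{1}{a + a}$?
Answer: $\frac{\sqrt{4864458}}{12} \approx 183.8$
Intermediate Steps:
$b{\left(a \right)} = \frac{1}{2 a}$
$o{\left(G \right)} = -40 + G$ ($o{\left(G \right)} = G - 40 = -40 + G$)
$\sqrt{o{\left(b{\left(-12 \right)} \right)} + 33821} = \sqrt{\left(-40 + \frac{1}{2 \left(-12\right)}\right) + 33821} = \sqrt{\left(-40 + \frac{1}{2} \left(- \frac{1}{12}\right)\right) + 33821} = \sqrt{\left(-40 - \frac{1}{24}\right) + 33821} = \sqrt{- \frac{961}{24} + 33821} = \sqrt{\frac{810743}{24}} = \frac{\sqrt{4864458}}{12}$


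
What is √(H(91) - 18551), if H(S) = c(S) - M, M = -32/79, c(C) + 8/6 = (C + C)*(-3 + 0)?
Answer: I*√1072711533/237 ≈ 138.2*I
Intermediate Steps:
c(C) = -4/3 - 6*C (c(C) = -4/3 + (C + C)*(-3 + 0) = -4/3 + (2*C)*(-3) = -4/3 - 6*C)
M = -32/79 (M = -32*1/79 = -32/79 ≈ -0.40506)
H(S) = -220/237 - 6*S (H(S) = (-4/3 - 6*S) - 1*(-32/79) = (-4/3 - 6*S) + 32/79 = -220/237 - 6*S)
√(H(91) - 18551) = √((-220/237 - 6*91) - 18551) = √((-220/237 - 546) - 18551) = √(-129622/237 - 18551) = √(-4526209/237) = I*√1072711533/237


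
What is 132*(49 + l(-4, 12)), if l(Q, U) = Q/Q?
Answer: 6600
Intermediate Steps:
l(Q, U) = 1
132*(49 + l(-4, 12)) = 132*(49 + 1) = 132*50 = 6600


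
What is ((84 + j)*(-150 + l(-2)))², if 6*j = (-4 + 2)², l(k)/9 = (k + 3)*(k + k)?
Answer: 247999504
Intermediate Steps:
l(k) = 18*k*(3 + k) (l(k) = 9*((k + 3)*(k + k)) = 9*((3 + k)*(2*k)) = 9*(2*k*(3 + k)) = 18*k*(3 + k))
j = ⅔ (j = (-4 + 2)²/6 = (⅙)*(-2)² = (⅙)*4 = ⅔ ≈ 0.66667)
((84 + j)*(-150 + l(-2)))² = ((84 + ⅔)*(-150 + 18*(-2)*(3 - 2)))² = (254*(-150 + 18*(-2)*1)/3)² = (254*(-150 - 36)/3)² = ((254/3)*(-186))² = (-15748)² = 247999504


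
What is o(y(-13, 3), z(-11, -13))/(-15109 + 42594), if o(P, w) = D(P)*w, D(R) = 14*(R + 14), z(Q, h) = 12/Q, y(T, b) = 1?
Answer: -504/60467 ≈ -0.0083351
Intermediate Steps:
D(R) = 196 + 14*R (D(R) = 14*(14 + R) = 196 + 14*R)
o(P, w) = w*(196 + 14*P) (o(P, w) = (196 + 14*P)*w = w*(196 + 14*P))
o(y(-13, 3), z(-11, -13))/(-15109 + 42594) = (14*(12/(-11))*(14 + 1))/(-15109 + 42594) = (14*(12*(-1/11))*15)/27485 = (14*(-12/11)*15)*(1/27485) = -2520/11*1/27485 = -504/60467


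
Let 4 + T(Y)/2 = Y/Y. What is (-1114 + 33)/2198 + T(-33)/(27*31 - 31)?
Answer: -442237/885794 ≈ -0.49925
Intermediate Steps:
T(Y) = -6 (T(Y) = -8 + 2*(Y/Y) = -8 + 2*1 = -8 + 2 = -6)
(-1114 + 33)/2198 + T(-33)/(27*31 - 31) = (-1114 + 33)/2198 - 6/(27*31 - 31) = -1081*1/2198 - 6/(837 - 31) = -1081/2198 - 6/806 = -1081/2198 - 6*1/806 = -1081/2198 - 3/403 = -442237/885794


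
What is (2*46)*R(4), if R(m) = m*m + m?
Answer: 1840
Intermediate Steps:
R(m) = m + m² (R(m) = m² + m = m + m²)
(2*46)*R(4) = (2*46)*(4*(1 + 4)) = 92*(4*5) = 92*20 = 1840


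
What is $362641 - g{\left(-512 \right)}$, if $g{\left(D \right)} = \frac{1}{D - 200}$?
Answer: $\frac{258200393}{712} \approx 3.6264 \cdot 10^{5}$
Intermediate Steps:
$g{\left(D \right)} = \frac{1}{-200 + D}$
$362641 - g{\left(-512 \right)} = 362641 - \frac{1}{-200 - 512} = 362641 - \frac{1}{-712} = 362641 - - \frac{1}{712} = 362641 + \frac{1}{712} = \frac{258200393}{712}$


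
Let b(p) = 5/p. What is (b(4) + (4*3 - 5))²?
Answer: 1089/16 ≈ 68.063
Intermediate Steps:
(b(4) + (4*3 - 5))² = (5/4 + (4*3 - 5))² = (5*(¼) + (12 - 5))² = (5/4 + 7)² = (33/4)² = 1089/16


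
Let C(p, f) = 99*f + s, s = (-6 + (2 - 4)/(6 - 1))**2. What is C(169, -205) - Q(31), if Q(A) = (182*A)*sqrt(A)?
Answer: -506351/25 - 5642*sqrt(31) ≈ -51667.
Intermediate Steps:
s = 1024/25 (s = (-6 - 2/5)**2 = (-32/5)**2 = 1024/25 ≈ 40.960)
Q(A) = 182*A**(3/2)
C(p, f) = 1024/25 + 99*f (C(p, f) = 99*f + 1024/25 = 1024/25 + 99*f)
C(169, -205) - Q(31) = (1024/25 + 99*(-205)) - 182*31**(3/2) = (1024/25 - 20295) - 182*31*sqrt(31) = -506351/25 - 5642*sqrt(31)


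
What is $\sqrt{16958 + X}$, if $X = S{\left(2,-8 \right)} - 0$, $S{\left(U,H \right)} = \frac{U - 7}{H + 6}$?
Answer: $\frac{3 \sqrt{7538}}{2} \approx 130.23$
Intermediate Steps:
$S{\left(U,H \right)} = \frac{-7 + U}{6 + H}$
$X = \frac{5}{2}$ ($X = \frac{-7 + 2}{6 - 8} - 0 = \frac{1}{-2} \left(-5\right) + 0 = \left(- \frac{1}{2}\right) \left(-5\right) + 0 = \frac{5}{2} + 0 = \frac{5}{2} \approx 2.5$)
$\sqrt{16958 + X} = \sqrt{16958 + \frac{5}{2}} = \sqrt{\frac{33921}{2}} = \frac{3 \sqrt{7538}}{2}$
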